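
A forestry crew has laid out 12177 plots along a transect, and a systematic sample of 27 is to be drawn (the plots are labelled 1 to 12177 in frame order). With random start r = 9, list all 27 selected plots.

k = N/n = 12177/27 = 451
plot 1: 9
plot 2: 9 + 451 = 460
plot 3: 460 + 451 = 911
plot 4: 911 + 451 = 1362
plot 5: 1362 + 451 = 1813
plot 6: 1813 + 451 = 2264
plot 7: 2264 + 451 = 2715
plot 8: 2715 + 451 = 3166
plot 9: 3166 + 451 = 3617
plot 10: 3617 + 451 = 4068
plot 11: 4068 + 451 = 4519
plot 12: 4519 + 451 = 4970
plot 13: 4970 + 451 = 5421
plot 14: 5421 + 451 = 5872
plot 15: 5872 + 451 = 6323
plot 16: 6323 + 451 = 6774
plot 17: 6774 + 451 = 7225
plot 18: 7225 + 451 = 7676
plot 19: 7676 + 451 = 8127
plot 20: 8127 + 451 = 8578
plot 21: 8578 + 451 = 9029
plot 22: 9029 + 451 = 9480
plot 23: 9480 + 451 = 9931
plot 24: 9931 + 451 = 10382
plot 25: 10382 + 451 = 10833
plot 26: 10833 + 451 = 11284
plot 27: 11284 + 451 = 11735

9, 460, 911, 1362, 1813, 2264, 2715, 3166, 3617, 4068, 4519, 4970, 5421, 5872, 6323, 6774, 7225, 7676, 8127, 8578, 9029, 9480, 9931, 10382, 10833, 11284, 11735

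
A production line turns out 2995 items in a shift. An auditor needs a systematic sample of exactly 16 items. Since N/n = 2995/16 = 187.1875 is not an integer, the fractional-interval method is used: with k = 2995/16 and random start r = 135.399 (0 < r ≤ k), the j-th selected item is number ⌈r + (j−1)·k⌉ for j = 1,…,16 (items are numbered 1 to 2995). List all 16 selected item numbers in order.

136, 323, 510, 697, 885, 1072, 1259, 1446, 1633, 1821, 2008, 2195, 2382, 2569, 2757, 2944

j=1: r + 0k = 135.399 → ⌈·⌉ = 136
j=2: r + 1k = 322.5865 → ⌈·⌉ = 323
j=3: r + 2k = 509.774 → ⌈·⌉ = 510
j=4: r + 3k = 696.9615 → ⌈·⌉ = 697
j=5: r + 4k = 884.149 → ⌈·⌉ = 885
j=6: r + 5k = 1071.3365 → ⌈·⌉ = 1072
j=7: r + 6k = 1258.524 → ⌈·⌉ = 1259
j=8: r + 7k = 1445.7115 → ⌈·⌉ = 1446
j=9: r + 8k = 1632.899 → ⌈·⌉ = 1633
j=10: r + 9k = 1820.0865 → ⌈·⌉ = 1821
j=11: r + 10k = 2007.274 → ⌈·⌉ = 2008
j=12: r + 11k = 2194.4615 → ⌈·⌉ = 2195
j=13: r + 12k = 2381.649 → ⌈·⌉ = 2382
j=14: r + 13k = 2568.8365 → ⌈·⌉ = 2569
j=15: r + 14k = 2756.024 → ⌈·⌉ = 2757
j=16: r + 15k = 2943.2115 → ⌈·⌉ = 2944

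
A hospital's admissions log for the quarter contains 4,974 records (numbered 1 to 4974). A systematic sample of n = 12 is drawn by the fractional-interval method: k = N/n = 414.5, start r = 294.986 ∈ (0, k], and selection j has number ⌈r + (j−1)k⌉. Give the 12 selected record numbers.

j=1: r + 0k = 294.986 → ⌈·⌉ = 295
j=2: r + 1k = 709.486 → ⌈·⌉ = 710
j=3: r + 2k = 1123.986 → ⌈·⌉ = 1124
j=4: r + 3k = 1538.486 → ⌈·⌉ = 1539
j=5: r + 4k = 1952.986 → ⌈·⌉ = 1953
j=6: r + 5k = 2367.486 → ⌈·⌉ = 2368
j=7: r + 6k = 2781.986 → ⌈·⌉ = 2782
j=8: r + 7k = 3196.486 → ⌈·⌉ = 3197
j=9: r + 8k = 3610.986 → ⌈·⌉ = 3611
j=10: r + 9k = 4025.486 → ⌈·⌉ = 4026
j=11: r + 10k = 4439.986 → ⌈·⌉ = 4440
j=12: r + 11k = 4854.486 → ⌈·⌉ = 4855

295, 710, 1124, 1539, 1953, 2368, 2782, 3197, 3611, 4026, 4440, 4855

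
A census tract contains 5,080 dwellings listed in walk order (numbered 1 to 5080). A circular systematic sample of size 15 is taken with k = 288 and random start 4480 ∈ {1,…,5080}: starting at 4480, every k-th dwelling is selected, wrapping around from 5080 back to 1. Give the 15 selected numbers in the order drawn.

4480, 4768, 5056, 264, 552, 840, 1128, 1416, 1704, 1992, 2280, 2568, 2856, 3144, 3432

Selection 1: 4480
Selection 2: 4480 + 288 = 4768
Selection 3: 4768 + 288 = 5056
Selection 4: 5056 + 288 = 5344 → 5344 − 5080 = 264
Selection 5: 264 + 288 = 552
Selection 6: 552 + 288 = 840
Selection 7: 840 + 288 = 1128
Selection 8: 1128 + 288 = 1416
Selection 9: 1416 + 288 = 1704
Selection 10: 1704 + 288 = 1992
Selection 11: 1992 + 288 = 2280
Selection 12: 2280 + 288 = 2568
Selection 13: 2568 + 288 = 2856
Selection 14: 2856 + 288 = 3144
Selection 15: 3144 + 288 = 3432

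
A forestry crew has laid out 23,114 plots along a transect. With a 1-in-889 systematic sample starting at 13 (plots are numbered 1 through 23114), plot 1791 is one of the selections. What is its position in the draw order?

k = 889
position = (1791 − 13)/889 + 1 = 1778/889 + 1 = 2 + 1 = 3

3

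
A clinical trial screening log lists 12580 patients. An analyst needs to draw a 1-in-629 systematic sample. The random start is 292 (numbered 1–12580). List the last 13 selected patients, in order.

8th selection = 292 + 7×629 = 4695
9th: 4695 + 629 = 5324
10th: 5324 + 629 = 5953
11th: 5953 + 629 = 6582
12th: 6582 + 629 = 7211
13th: 7211 + 629 = 7840
14th: 7840 + 629 = 8469
15th: 8469 + 629 = 9098
16th: 9098 + 629 = 9727
17th: 9727 + 629 = 10356
18th: 10356 + 629 = 10985
19th: 10985 + 629 = 11614
20th: 11614 + 629 = 12243

4695, 5324, 5953, 6582, 7211, 7840, 8469, 9098, 9727, 10356, 10985, 11614, 12243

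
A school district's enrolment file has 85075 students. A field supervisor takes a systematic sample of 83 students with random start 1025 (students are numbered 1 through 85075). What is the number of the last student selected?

85075

k = 85075/83 = 1025
83rd selection = r + (83−1)·k = 1025 + 82×1025 = 1025 + 84050 = 85075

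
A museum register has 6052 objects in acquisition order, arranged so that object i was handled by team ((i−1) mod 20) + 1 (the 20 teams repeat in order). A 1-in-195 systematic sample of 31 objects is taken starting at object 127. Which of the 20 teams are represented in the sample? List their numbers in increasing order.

2, 7, 12, 17

Consecutive selections differ by k = 195, so their team numbers differ by 195 mod 20 = 15.
gcd(195, 20) = 5, so the sample visits 20/5 = 4 distinct residues mod 20.
Start 127 is team 7; the teams hit are 2, 7, 12, 17.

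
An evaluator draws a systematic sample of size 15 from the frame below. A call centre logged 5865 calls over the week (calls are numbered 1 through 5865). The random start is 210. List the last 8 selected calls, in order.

2947, 3338, 3729, 4120, 4511, 4902, 5293, 5684

k = N/n = 5865/15 = 391
8th selection = 210 + 7×391 = 2947
9th: 2947 + 391 = 3338
10th: 3338 + 391 = 3729
11th: 3729 + 391 = 4120
12th: 4120 + 391 = 4511
13th: 4511 + 391 = 4902
14th: 4902 + 391 = 5293
15th: 5293 + 391 = 5684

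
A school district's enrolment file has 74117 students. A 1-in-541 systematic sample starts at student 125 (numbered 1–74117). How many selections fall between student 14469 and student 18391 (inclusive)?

7

k = 541
First selection ≥ 14469: 125 + ⌈(14469−125)/541⌉·541 = 125 + 27×541 = 14732
Last selection ≤ 18391: 125 + ⌊(18391−125)/541⌋·541 = 125 + 33×541 = 17978
Count = 33 − 27 + 1 = 7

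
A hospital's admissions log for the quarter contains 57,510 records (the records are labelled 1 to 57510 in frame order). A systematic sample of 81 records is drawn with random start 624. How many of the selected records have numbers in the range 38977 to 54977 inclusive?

22

k = 57510/81 = 710
First selection ≥ 38977: 624 + ⌈(38977−624)/710⌉·710 = 624 + 55×710 = 39674
Last selection ≤ 54977: 624 + ⌊(54977−624)/710⌋·710 = 624 + 76×710 = 54584
Count = 76 − 55 + 1 = 22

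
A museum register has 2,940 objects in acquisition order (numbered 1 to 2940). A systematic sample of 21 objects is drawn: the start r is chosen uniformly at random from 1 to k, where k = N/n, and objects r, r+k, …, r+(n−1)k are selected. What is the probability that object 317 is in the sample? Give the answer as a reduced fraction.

k = 2940/21 = 140.
Object 317 is selected iff r ≡ 317 (mod 140); exactly one such r in {1,…,140}.
Inclusion probability = 1/140.

1/140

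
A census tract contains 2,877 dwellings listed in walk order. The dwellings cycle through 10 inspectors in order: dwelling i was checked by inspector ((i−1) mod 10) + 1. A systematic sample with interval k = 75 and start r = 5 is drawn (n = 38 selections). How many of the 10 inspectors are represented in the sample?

2

Consecutive selections differ by k = 75, so their inspector numbers differ by 75 mod 10 = 5.
gcd(75, 10) = 5, so the sample visits 10/5 = 2 distinct residues mod 10.
Start 5 is inspector 5; the inspectors hit are 5, 10.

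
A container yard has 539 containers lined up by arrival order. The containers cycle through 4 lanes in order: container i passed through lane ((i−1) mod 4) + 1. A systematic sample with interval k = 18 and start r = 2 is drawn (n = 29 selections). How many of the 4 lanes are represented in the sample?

2

Consecutive selections differ by k = 18, so their lane numbers differ by 18 mod 4 = 2.
gcd(18, 4) = 2, so the sample visits 4/2 = 2 distinct residues mod 4.
Start 2 is lane 2; the lanes hit are 2, 4.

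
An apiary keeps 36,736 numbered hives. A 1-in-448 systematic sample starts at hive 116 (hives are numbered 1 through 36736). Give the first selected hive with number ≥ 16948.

17140

k = 448
Steps past start: ⌈(16948 − 116)/448⌉ = ⌈16832/448⌉ = 38
Selected hive: 116 + 38×448 = 17140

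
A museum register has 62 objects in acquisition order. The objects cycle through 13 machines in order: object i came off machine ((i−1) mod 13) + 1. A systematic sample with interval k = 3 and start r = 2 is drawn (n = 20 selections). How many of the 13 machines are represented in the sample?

Consecutive selections differ by k = 3, so their machine numbers differ by 3 mod 13 = 3.
gcd(3, 13) = 1, so the sample visits 13/1 = 13 distinct residues mod 13.
Start 2 is machine 2; the machines hit are 1, 2, 3, 4, 5, 6, 7, 8, 9, 10, 11, 12, 13.

13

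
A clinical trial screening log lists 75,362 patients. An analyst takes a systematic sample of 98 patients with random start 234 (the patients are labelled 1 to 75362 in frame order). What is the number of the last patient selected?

74827

k = 75362/98 = 769
98th selection = r + (98−1)·k = 234 + 97×769 = 234 + 74593 = 74827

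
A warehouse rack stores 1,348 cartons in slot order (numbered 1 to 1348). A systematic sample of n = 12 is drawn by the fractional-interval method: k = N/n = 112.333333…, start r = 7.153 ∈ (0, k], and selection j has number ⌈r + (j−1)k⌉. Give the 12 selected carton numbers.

8, 120, 232, 345, 457, 569, 682, 794, 906, 1019, 1131, 1243

j=1: r + 0k = 7.153 → ⌈·⌉ = 8
j=2: r + 1k = 119.486333… → ⌈·⌉ = 120
j=3: r + 2k = 231.819666… → ⌈·⌉ = 232
j=4: r + 3k = 344.153 → ⌈·⌉ = 345
j=5: r + 4k = 456.486333… → ⌈·⌉ = 457
j=6: r + 5k = 568.819666… → ⌈·⌉ = 569
j=7: r + 6k = 681.153 → ⌈·⌉ = 682
j=8: r + 7k = 793.486333… → ⌈·⌉ = 794
j=9: r + 8k = 905.819666… → ⌈·⌉ = 906
j=10: r + 9k = 1018.153 → ⌈·⌉ = 1019
j=11: r + 10k = 1130.486333… → ⌈·⌉ = 1131
j=12: r + 11k = 1242.819666… → ⌈·⌉ = 1243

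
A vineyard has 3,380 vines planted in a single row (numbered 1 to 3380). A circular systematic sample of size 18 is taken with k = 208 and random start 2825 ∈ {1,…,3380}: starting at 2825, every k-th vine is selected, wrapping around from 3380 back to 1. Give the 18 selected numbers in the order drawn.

Selection 1: 2825
Selection 2: 2825 + 208 = 3033
Selection 3: 3033 + 208 = 3241
Selection 4: 3241 + 208 = 3449 → 3449 − 3380 = 69
Selection 5: 69 + 208 = 277
Selection 6: 277 + 208 = 485
Selection 7: 485 + 208 = 693
Selection 8: 693 + 208 = 901
Selection 9: 901 + 208 = 1109
Selection 10: 1109 + 208 = 1317
Selection 11: 1317 + 208 = 1525
Selection 12: 1525 + 208 = 1733
Selection 13: 1733 + 208 = 1941
Selection 14: 1941 + 208 = 2149
Selection 15: 2149 + 208 = 2357
Selection 16: 2357 + 208 = 2565
Selection 17: 2565 + 208 = 2773
Selection 18: 2773 + 208 = 2981

2825, 3033, 3241, 69, 277, 485, 693, 901, 1109, 1317, 1525, 1733, 1941, 2149, 2357, 2565, 2773, 2981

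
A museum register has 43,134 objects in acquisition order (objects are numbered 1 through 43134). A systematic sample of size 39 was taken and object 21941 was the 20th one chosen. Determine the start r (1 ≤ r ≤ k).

927

k = 43134/39 = 1106
r = 21941 − (20−1)×1106 = 21941 − 21014 = 927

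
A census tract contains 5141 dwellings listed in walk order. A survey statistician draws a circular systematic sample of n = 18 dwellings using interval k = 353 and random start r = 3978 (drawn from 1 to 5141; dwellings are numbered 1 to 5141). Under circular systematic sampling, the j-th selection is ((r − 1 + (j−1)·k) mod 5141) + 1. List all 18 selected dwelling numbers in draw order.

Selection 1: 3978
Selection 2: 3978 + 353 = 4331
Selection 3: 4331 + 353 = 4684
Selection 4: 4684 + 353 = 5037
Selection 5: 5037 + 353 = 5390 → 5390 − 5141 = 249
Selection 6: 249 + 353 = 602
Selection 7: 602 + 353 = 955
Selection 8: 955 + 353 = 1308
Selection 9: 1308 + 353 = 1661
Selection 10: 1661 + 353 = 2014
Selection 11: 2014 + 353 = 2367
Selection 12: 2367 + 353 = 2720
Selection 13: 2720 + 353 = 3073
Selection 14: 3073 + 353 = 3426
Selection 15: 3426 + 353 = 3779
Selection 16: 3779 + 353 = 4132
Selection 17: 4132 + 353 = 4485
Selection 18: 4485 + 353 = 4838

3978, 4331, 4684, 5037, 249, 602, 955, 1308, 1661, 2014, 2367, 2720, 3073, 3426, 3779, 4132, 4485, 4838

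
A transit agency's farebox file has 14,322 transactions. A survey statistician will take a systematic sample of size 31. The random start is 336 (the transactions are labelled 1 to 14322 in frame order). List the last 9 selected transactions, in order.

10500, 10962, 11424, 11886, 12348, 12810, 13272, 13734, 14196

k = N/n = 14322/31 = 462
23rd selection = 336 + 22×462 = 10500
24th: 10500 + 462 = 10962
25th: 10962 + 462 = 11424
26th: 11424 + 462 = 11886
27th: 11886 + 462 = 12348
28th: 12348 + 462 = 12810
29th: 12810 + 462 = 13272
30th: 13272 + 462 = 13734
31st: 13734 + 462 = 14196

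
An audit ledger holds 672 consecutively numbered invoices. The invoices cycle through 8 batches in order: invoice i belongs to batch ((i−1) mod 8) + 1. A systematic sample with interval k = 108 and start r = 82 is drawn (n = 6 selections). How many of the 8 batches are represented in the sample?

2

Consecutive selections differ by k = 108, so their batch numbers differ by 108 mod 8 = 4.
gcd(108, 8) = 4, so the sample visits 8/4 = 2 distinct residues mod 8.
Start 82 is batch 2; the batches hit are 2, 6.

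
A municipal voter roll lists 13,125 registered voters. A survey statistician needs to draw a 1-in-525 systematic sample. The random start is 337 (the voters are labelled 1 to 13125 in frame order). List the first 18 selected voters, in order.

337, 862, 1387, 1912, 2437, 2962, 3487, 4012, 4537, 5062, 5587, 6112, 6637, 7162, 7687, 8212, 8737, 9262

voter 1: 337
voter 2: 337 + 525 = 862
voter 3: 862 + 525 = 1387
voter 4: 1387 + 525 = 1912
voter 5: 1912 + 525 = 2437
voter 6: 2437 + 525 = 2962
voter 7: 2962 + 525 = 3487
voter 8: 3487 + 525 = 4012
voter 9: 4012 + 525 = 4537
voter 10: 4537 + 525 = 5062
voter 11: 5062 + 525 = 5587
voter 12: 5587 + 525 = 6112
voter 13: 6112 + 525 = 6637
voter 14: 6637 + 525 = 7162
voter 15: 7162 + 525 = 7687
voter 16: 7687 + 525 = 8212
voter 17: 8212 + 525 = 8737
voter 18: 8737 + 525 = 9262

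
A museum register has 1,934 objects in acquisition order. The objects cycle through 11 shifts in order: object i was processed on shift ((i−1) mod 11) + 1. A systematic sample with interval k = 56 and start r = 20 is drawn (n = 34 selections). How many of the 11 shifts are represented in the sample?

Consecutive selections differ by k = 56, so their shift numbers differ by 56 mod 11 = 1.
gcd(56, 11) = 1, so the sample visits 11/1 = 11 distinct residues mod 11.
Start 20 is shift 9; the shifts hit are 1, 2, 3, 4, 5, 6, 7, 8, 9, 10, 11.

11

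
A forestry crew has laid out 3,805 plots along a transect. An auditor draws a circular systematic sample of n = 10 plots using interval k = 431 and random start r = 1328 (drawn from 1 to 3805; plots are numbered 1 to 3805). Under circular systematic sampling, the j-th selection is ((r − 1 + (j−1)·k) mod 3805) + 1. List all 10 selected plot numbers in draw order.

1328, 1759, 2190, 2621, 3052, 3483, 109, 540, 971, 1402

Selection 1: 1328
Selection 2: 1328 + 431 = 1759
Selection 3: 1759 + 431 = 2190
Selection 4: 2190 + 431 = 2621
Selection 5: 2621 + 431 = 3052
Selection 6: 3052 + 431 = 3483
Selection 7: 3483 + 431 = 3914 → 3914 − 3805 = 109
Selection 8: 109 + 431 = 540
Selection 9: 540 + 431 = 971
Selection 10: 971 + 431 = 1402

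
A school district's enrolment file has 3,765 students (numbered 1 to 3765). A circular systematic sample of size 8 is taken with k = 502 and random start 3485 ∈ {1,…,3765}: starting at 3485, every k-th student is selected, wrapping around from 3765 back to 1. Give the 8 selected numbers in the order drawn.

Selection 1: 3485
Selection 2: 3485 + 502 = 3987 → 3987 − 3765 = 222
Selection 3: 222 + 502 = 724
Selection 4: 724 + 502 = 1226
Selection 5: 1226 + 502 = 1728
Selection 6: 1728 + 502 = 2230
Selection 7: 2230 + 502 = 2732
Selection 8: 2732 + 502 = 3234

3485, 222, 724, 1226, 1728, 2230, 2732, 3234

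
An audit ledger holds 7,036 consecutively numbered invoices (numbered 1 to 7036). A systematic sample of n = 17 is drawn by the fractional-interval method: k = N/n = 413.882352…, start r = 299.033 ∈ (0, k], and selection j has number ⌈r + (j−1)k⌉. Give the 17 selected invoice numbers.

300, 713, 1127, 1541, 1955, 2369, 2783, 3197, 3611, 4024, 4438, 4852, 5266, 5680, 6094, 6508, 6922

j=1: r + 0k = 299.033 → ⌈·⌉ = 300
j=2: r + 1k = 712.915352… → ⌈·⌉ = 713
j=3: r + 2k = 1126.797705… → ⌈·⌉ = 1127
j=4: r + 3k = 1540.680058… → ⌈·⌉ = 1541
j=5: r + 4k = 1954.562411… → ⌈·⌉ = 1955
j=6: r + 5k = 2368.444764… → ⌈·⌉ = 2369
j=7: r + 6k = 2782.327117… → ⌈·⌉ = 2783
j=8: r + 7k = 3196.209470… → ⌈·⌉ = 3197
j=9: r + 8k = 3610.091823… → ⌈·⌉ = 3611
j=10: r + 9k = 4023.974176… → ⌈·⌉ = 4024
j=11: r + 10k = 4437.856529… → ⌈·⌉ = 4438
j=12: r + 11k = 4851.738882… → ⌈·⌉ = 4852
j=13: r + 12k = 5265.621235… → ⌈·⌉ = 5266
j=14: r + 13k = 5679.503588… → ⌈·⌉ = 5680
j=15: r + 14k = 6093.385941… → ⌈·⌉ = 6094
j=16: r + 15k = 6507.268294… → ⌈·⌉ = 6508
j=17: r + 16k = 6921.150647… → ⌈·⌉ = 6922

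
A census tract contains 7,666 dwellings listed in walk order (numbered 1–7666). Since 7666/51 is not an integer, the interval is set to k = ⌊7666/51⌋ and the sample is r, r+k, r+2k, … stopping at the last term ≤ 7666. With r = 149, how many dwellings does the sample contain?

k = ⌊7666/51⌋ = 150
Achieved size = ⌊(7666 − 149)/150⌋ + 1 = ⌊7517/150⌋ + 1 = 50 + 1 = 51
(last selection: 149 + 50×150 = 7649 ≤ 7666; next would be 7799 > 7666)

51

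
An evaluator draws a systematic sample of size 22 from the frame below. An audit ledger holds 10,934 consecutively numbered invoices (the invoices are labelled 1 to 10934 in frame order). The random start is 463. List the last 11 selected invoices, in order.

5930, 6427, 6924, 7421, 7918, 8415, 8912, 9409, 9906, 10403, 10900

k = N/n = 10934/22 = 497
12th selection = 463 + 11×497 = 5930
13th: 5930 + 497 = 6427
14th: 6427 + 497 = 6924
15th: 6924 + 497 = 7421
16th: 7421 + 497 = 7918
17th: 7918 + 497 = 8415
18th: 8415 + 497 = 8912
19th: 8912 + 497 = 9409
20th: 9409 + 497 = 9906
21st: 9906 + 497 = 10403
22nd: 10403 + 497 = 10900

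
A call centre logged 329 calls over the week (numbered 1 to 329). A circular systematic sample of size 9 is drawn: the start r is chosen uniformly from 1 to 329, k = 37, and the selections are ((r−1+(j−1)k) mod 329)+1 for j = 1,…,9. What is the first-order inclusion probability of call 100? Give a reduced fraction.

9/329

For each position j, as r ranges over 1…329 the j-th selection hits every call exactly once, so call 100 is selected for exactly 9 of the 329 starts.
Inclusion probability = 9/329.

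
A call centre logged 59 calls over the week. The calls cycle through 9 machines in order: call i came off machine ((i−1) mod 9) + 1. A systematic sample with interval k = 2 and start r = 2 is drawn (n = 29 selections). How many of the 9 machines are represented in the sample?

9

Consecutive selections differ by k = 2, so their machine numbers differ by 2 mod 9 = 2.
gcd(2, 9) = 1, so the sample visits 9/1 = 9 distinct residues mod 9.
Start 2 is machine 2; the machines hit are 1, 2, 3, 4, 5, 6, 7, 8, 9.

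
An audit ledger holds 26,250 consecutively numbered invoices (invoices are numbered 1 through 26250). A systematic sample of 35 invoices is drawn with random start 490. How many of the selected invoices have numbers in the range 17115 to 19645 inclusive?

k = 26250/35 = 750
First selection ≥ 17115: 490 + ⌈(17115−490)/750⌉·750 = 490 + 23×750 = 17740
Last selection ≤ 19645: 490 + ⌊(19645−490)/750⌋·750 = 490 + 25×750 = 19240
Count = 25 − 23 + 1 = 3

3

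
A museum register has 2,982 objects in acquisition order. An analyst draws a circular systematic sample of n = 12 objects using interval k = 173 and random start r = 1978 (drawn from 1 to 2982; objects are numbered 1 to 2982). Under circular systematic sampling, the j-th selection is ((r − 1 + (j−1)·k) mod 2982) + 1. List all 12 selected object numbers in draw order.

Selection 1: 1978
Selection 2: 1978 + 173 = 2151
Selection 3: 2151 + 173 = 2324
Selection 4: 2324 + 173 = 2497
Selection 5: 2497 + 173 = 2670
Selection 6: 2670 + 173 = 2843
Selection 7: 2843 + 173 = 3016 → 3016 − 2982 = 34
Selection 8: 34 + 173 = 207
Selection 9: 207 + 173 = 380
Selection 10: 380 + 173 = 553
Selection 11: 553 + 173 = 726
Selection 12: 726 + 173 = 899

1978, 2151, 2324, 2497, 2670, 2843, 34, 207, 380, 553, 726, 899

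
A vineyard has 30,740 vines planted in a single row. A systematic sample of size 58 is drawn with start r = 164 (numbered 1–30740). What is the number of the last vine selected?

30374

k = 30740/58 = 530
58th selection = r + (58−1)·k = 164 + 57×530 = 164 + 30210 = 30374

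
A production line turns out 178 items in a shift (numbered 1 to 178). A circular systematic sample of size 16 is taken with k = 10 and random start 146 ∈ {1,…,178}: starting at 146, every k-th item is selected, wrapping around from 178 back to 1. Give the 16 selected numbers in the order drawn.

146, 156, 166, 176, 8, 18, 28, 38, 48, 58, 68, 78, 88, 98, 108, 118

Selection 1: 146
Selection 2: 146 + 10 = 156
Selection 3: 156 + 10 = 166
Selection 4: 166 + 10 = 176
Selection 5: 176 + 10 = 186 → 186 − 178 = 8
Selection 6: 8 + 10 = 18
Selection 7: 18 + 10 = 28
Selection 8: 28 + 10 = 38
Selection 9: 38 + 10 = 48
Selection 10: 48 + 10 = 58
Selection 11: 58 + 10 = 68
Selection 12: 68 + 10 = 78
Selection 13: 78 + 10 = 88
Selection 14: 88 + 10 = 98
Selection 15: 98 + 10 = 108
Selection 16: 108 + 10 = 118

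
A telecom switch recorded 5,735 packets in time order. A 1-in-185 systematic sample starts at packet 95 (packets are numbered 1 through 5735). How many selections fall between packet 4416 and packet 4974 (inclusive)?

k = 185
First selection ≥ 4416: 95 + ⌈(4416−95)/185⌉·185 = 95 + 24×185 = 4535
Last selection ≤ 4974: 95 + ⌊(4974−95)/185⌋·185 = 95 + 26×185 = 4905
Count = 26 − 24 + 1 = 3

3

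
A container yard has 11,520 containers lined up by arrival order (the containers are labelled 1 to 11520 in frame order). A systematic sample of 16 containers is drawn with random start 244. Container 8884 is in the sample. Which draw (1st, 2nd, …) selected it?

13

k = 11520/16 = 720
position = (8884 − 244)/720 + 1 = 8640/720 + 1 = 12 + 1 = 13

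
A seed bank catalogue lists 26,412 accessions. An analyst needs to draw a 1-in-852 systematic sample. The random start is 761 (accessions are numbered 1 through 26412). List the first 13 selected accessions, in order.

761, 1613, 2465, 3317, 4169, 5021, 5873, 6725, 7577, 8429, 9281, 10133, 10985

accession 1: 761
accession 2: 761 + 852 = 1613
accession 3: 1613 + 852 = 2465
accession 4: 2465 + 852 = 3317
accession 5: 3317 + 852 = 4169
accession 6: 4169 + 852 = 5021
accession 7: 5021 + 852 = 5873
accession 8: 5873 + 852 = 6725
accession 9: 6725 + 852 = 7577
accession 10: 7577 + 852 = 8429
accession 11: 8429 + 852 = 9281
accession 12: 9281 + 852 = 10133
accession 13: 10133 + 852 = 10985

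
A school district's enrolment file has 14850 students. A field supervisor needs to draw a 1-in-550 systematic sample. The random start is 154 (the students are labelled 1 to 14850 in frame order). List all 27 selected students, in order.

154, 704, 1254, 1804, 2354, 2904, 3454, 4004, 4554, 5104, 5654, 6204, 6754, 7304, 7854, 8404, 8954, 9504, 10054, 10604, 11154, 11704, 12254, 12804, 13354, 13904, 14454

student 1: 154
student 2: 154 + 550 = 704
student 3: 704 + 550 = 1254
student 4: 1254 + 550 = 1804
student 5: 1804 + 550 = 2354
student 6: 2354 + 550 = 2904
student 7: 2904 + 550 = 3454
student 8: 3454 + 550 = 4004
student 9: 4004 + 550 = 4554
student 10: 4554 + 550 = 5104
student 11: 5104 + 550 = 5654
student 12: 5654 + 550 = 6204
student 13: 6204 + 550 = 6754
student 14: 6754 + 550 = 7304
student 15: 7304 + 550 = 7854
student 16: 7854 + 550 = 8404
student 17: 8404 + 550 = 8954
student 18: 8954 + 550 = 9504
student 19: 9504 + 550 = 10054
student 20: 10054 + 550 = 10604
student 21: 10604 + 550 = 11154
student 22: 11154 + 550 = 11704
student 23: 11704 + 550 = 12254
student 24: 12254 + 550 = 12804
student 25: 12804 + 550 = 13354
student 26: 13354 + 550 = 13904
student 27: 13904 + 550 = 14454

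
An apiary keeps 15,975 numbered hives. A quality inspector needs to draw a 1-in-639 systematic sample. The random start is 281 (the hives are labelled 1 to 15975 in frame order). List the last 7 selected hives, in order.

11783, 12422, 13061, 13700, 14339, 14978, 15617

19th selection = 281 + 18×639 = 11783
20th: 11783 + 639 = 12422
21st: 12422 + 639 = 13061
22nd: 13061 + 639 = 13700
23rd: 13700 + 639 = 14339
24th: 14339 + 639 = 14978
25th: 14978 + 639 = 15617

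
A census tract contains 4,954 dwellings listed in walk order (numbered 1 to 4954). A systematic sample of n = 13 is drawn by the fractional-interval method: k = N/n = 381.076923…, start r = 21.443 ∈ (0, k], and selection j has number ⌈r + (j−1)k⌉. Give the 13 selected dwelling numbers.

j=1: r + 0k = 21.443 → ⌈·⌉ = 22
j=2: r + 1k = 402.519923… → ⌈·⌉ = 403
j=3: r + 2k = 783.596846… → ⌈·⌉ = 784
j=4: r + 3k = 1164.673769… → ⌈·⌉ = 1165
j=5: r + 4k = 1545.750692… → ⌈·⌉ = 1546
j=6: r + 5k = 1926.827615… → ⌈·⌉ = 1927
j=7: r + 6k = 2307.904538… → ⌈·⌉ = 2308
j=8: r + 7k = 2688.981461… → ⌈·⌉ = 2689
j=9: r + 8k = 3070.058384… → ⌈·⌉ = 3071
j=10: r + 9k = 3451.135307… → ⌈·⌉ = 3452
j=11: r + 10k = 3832.212230… → ⌈·⌉ = 3833
j=12: r + 11k = 4213.289153… → ⌈·⌉ = 4214
j=13: r + 12k = 4594.366076… → ⌈·⌉ = 4595

22, 403, 784, 1165, 1546, 1927, 2308, 2689, 3071, 3452, 3833, 4214, 4595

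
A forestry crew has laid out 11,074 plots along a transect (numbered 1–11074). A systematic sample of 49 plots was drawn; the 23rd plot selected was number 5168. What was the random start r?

196

k = 11074/49 = 226
r = 5168 − (23−1)×226 = 5168 − 4972 = 196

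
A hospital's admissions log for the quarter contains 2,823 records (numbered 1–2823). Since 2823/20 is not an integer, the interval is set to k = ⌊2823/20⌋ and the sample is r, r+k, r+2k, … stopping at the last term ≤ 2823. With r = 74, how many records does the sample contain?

k = ⌊2823/20⌋ = 141
Achieved size = ⌊(2823 − 74)/141⌋ + 1 = ⌊2749/141⌋ + 1 = 19 + 1 = 20
(last selection: 74 + 19×141 = 2753 ≤ 2823; next would be 2894 > 2823)

20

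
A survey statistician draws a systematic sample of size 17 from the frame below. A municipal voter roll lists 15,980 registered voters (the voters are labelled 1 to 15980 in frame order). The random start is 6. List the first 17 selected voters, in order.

k = N/n = 15980/17 = 940
voter 1: 6
voter 2: 6 + 940 = 946
voter 3: 946 + 940 = 1886
voter 4: 1886 + 940 = 2826
voter 5: 2826 + 940 = 3766
voter 6: 3766 + 940 = 4706
voter 7: 4706 + 940 = 5646
voter 8: 5646 + 940 = 6586
voter 9: 6586 + 940 = 7526
voter 10: 7526 + 940 = 8466
voter 11: 8466 + 940 = 9406
voter 12: 9406 + 940 = 10346
voter 13: 10346 + 940 = 11286
voter 14: 11286 + 940 = 12226
voter 15: 12226 + 940 = 13166
voter 16: 13166 + 940 = 14106
voter 17: 14106 + 940 = 15046

6, 946, 1886, 2826, 3766, 4706, 5646, 6586, 7526, 8466, 9406, 10346, 11286, 12226, 13166, 14106, 15046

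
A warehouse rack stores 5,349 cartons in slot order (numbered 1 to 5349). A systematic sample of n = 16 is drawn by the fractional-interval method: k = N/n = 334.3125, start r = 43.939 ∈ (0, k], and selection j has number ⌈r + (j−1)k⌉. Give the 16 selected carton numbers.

j=1: r + 0k = 43.939 → ⌈·⌉ = 44
j=2: r + 1k = 378.2515 → ⌈·⌉ = 379
j=3: r + 2k = 712.564 → ⌈·⌉ = 713
j=4: r + 3k = 1046.8765 → ⌈·⌉ = 1047
j=5: r + 4k = 1381.189 → ⌈·⌉ = 1382
j=6: r + 5k = 1715.5015 → ⌈·⌉ = 1716
j=7: r + 6k = 2049.814 → ⌈·⌉ = 2050
j=8: r + 7k = 2384.1265 → ⌈·⌉ = 2385
j=9: r + 8k = 2718.439 → ⌈·⌉ = 2719
j=10: r + 9k = 3052.7515 → ⌈·⌉ = 3053
j=11: r + 10k = 3387.064 → ⌈·⌉ = 3388
j=12: r + 11k = 3721.3765 → ⌈·⌉ = 3722
j=13: r + 12k = 4055.689 → ⌈·⌉ = 4056
j=14: r + 13k = 4390.0015 → ⌈·⌉ = 4391
j=15: r + 14k = 4724.314 → ⌈·⌉ = 4725
j=16: r + 15k = 5058.6265 → ⌈·⌉ = 5059

44, 379, 713, 1047, 1382, 1716, 2050, 2385, 2719, 3053, 3388, 3722, 4056, 4391, 4725, 5059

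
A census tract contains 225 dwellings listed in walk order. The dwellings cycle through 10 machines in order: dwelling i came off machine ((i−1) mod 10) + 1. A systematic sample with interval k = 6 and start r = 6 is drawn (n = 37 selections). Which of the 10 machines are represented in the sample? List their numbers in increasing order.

2, 4, 6, 8, 10

Consecutive selections differ by k = 6, so their machine numbers differ by 6 mod 10 = 6.
gcd(6, 10) = 2, so the sample visits 10/2 = 5 distinct residues mod 10.
Start 6 is machine 6; the machines hit are 2, 4, 6, 8, 10.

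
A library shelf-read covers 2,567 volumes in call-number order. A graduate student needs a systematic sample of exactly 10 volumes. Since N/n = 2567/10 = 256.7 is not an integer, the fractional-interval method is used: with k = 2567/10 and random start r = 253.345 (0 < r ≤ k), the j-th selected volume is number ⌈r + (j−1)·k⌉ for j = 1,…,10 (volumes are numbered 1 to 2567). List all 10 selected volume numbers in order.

j=1: r + 0k = 253.345 → ⌈·⌉ = 254
j=2: r + 1k = 510.045 → ⌈·⌉ = 511
j=3: r + 2k = 766.745 → ⌈·⌉ = 767
j=4: r + 3k = 1023.445 → ⌈·⌉ = 1024
j=5: r + 4k = 1280.145 → ⌈·⌉ = 1281
j=6: r + 5k = 1536.845 → ⌈·⌉ = 1537
j=7: r + 6k = 1793.545 → ⌈·⌉ = 1794
j=8: r + 7k = 2050.245 → ⌈·⌉ = 2051
j=9: r + 8k = 2306.945 → ⌈·⌉ = 2307
j=10: r + 9k = 2563.645 → ⌈·⌉ = 2564

254, 511, 767, 1024, 1281, 1537, 1794, 2051, 2307, 2564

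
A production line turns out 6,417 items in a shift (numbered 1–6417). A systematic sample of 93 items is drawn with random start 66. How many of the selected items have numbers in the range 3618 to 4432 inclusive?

k = 6417/93 = 69
First selection ≥ 3618: 66 + ⌈(3618−66)/69⌉·69 = 66 + 52×69 = 3654
Last selection ≤ 4432: 66 + ⌊(4432−66)/69⌋·69 = 66 + 63×69 = 4413
Count = 63 − 52 + 1 = 12

12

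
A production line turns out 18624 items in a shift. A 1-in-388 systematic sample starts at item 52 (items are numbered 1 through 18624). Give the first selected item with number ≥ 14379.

k = 388
Steps past start: ⌈(14379 − 52)/388⌉ = ⌈14327/388⌉ = 37
Selected item: 52 + 37×388 = 14408

14408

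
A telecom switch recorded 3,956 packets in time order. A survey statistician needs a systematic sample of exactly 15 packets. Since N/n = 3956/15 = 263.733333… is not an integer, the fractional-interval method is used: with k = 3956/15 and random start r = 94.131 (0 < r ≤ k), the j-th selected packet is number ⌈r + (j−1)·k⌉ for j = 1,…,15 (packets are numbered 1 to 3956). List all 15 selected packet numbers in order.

j=1: r + 0k = 94.131 → ⌈·⌉ = 95
j=2: r + 1k = 357.864333… → ⌈·⌉ = 358
j=3: r + 2k = 621.597666… → ⌈·⌉ = 622
j=4: r + 3k = 885.331 → ⌈·⌉ = 886
j=5: r + 4k = 1149.064333… → ⌈·⌉ = 1150
j=6: r + 5k = 1412.797666… → ⌈·⌉ = 1413
j=7: r + 6k = 1676.531 → ⌈·⌉ = 1677
j=8: r + 7k = 1940.264333… → ⌈·⌉ = 1941
j=9: r + 8k = 2203.997666… → ⌈·⌉ = 2204
j=10: r + 9k = 2467.731 → ⌈·⌉ = 2468
j=11: r + 10k = 2731.464333… → ⌈·⌉ = 2732
j=12: r + 11k = 2995.197666… → ⌈·⌉ = 2996
j=13: r + 12k = 3258.931 → ⌈·⌉ = 3259
j=14: r + 13k = 3522.664333… → ⌈·⌉ = 3523
j=15: r + 14k = 3786.397666… → ⌈·⌉ = 3787

95, 358, 622, 886, 1150, 1413, 1677, 1941, 2204, 2468, 2732, 2996, 3259, 3523, 3787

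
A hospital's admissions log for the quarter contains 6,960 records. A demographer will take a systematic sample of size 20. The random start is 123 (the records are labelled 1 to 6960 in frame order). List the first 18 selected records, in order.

123, 471, 819, 1167, 1515, 1863, 2211, 2559, 2907, 3255, 3603, 3951, 4299, 4647, 4995, 5343, 5691, 6039

k = N/n = 6960/20 = 348
record 1: 123
record 2: 123 + 348 = 471
record 3: 471 + 348 = 819
record 4: 819 + 348 = 1167
record 5: 1167 + 348 = 1515
record 6: 1515 + 348 = 1863
record 7: 1863 + 348 = 2211
record 8: 2211 + 348 = 2559
record 9: 2559 + 348 = 2907
record 10: 2907 + 348 = 3255
record 11: 3255 + 348 = 3603
record 12: 3603 + 348 = 3951
record 13: 3951 + 348 = 4299
record 14: 4299 + 348 = 4647
record 15: 4647 + 348 = 4995
record 16: 4995 + 348 = 5343
record 17: 5343 + 348 = 5691
record 18: 5691 + 348 = 6039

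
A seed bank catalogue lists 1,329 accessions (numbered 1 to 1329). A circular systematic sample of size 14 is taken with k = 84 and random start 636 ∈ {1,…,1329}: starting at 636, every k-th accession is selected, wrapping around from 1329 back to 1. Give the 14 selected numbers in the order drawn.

636, 720, 804, 888, 972, 1056, 1140, 1224, 1308, 63, 147, 231, 315, 399

Selection 1: 636
Selection 2: 636 + 84 = 720
Selection 3: 720 + 84 = 804
Selection 4: 804 + 84 = 888
Selection 5: 888 + 84 = 972
Selection 6: 972 + 84 = 1056
Selection 7: 1056 + 84 = 1140
Selection 8: 1140 + 84 = 1224
Selection 9: 1224 + 84 = 1308
Selection 10: 1308 + 84 = 1392 → 1392 − 1329 = 63
Selection 11: 63 + 84 = 147
Selection 12: 147 + 84 = 231
Selection 13: 231 + 84 = 315
Selection 14: 315 + 84 = 399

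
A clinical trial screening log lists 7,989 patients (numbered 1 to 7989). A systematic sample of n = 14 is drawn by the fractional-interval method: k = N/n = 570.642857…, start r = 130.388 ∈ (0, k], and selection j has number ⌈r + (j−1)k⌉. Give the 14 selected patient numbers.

131, 702, 1272, 1843, 2413, 2984, 3555, 4125, 4696, 5267, 5837, 6408, 6979, 7549

j=1: r + 0k = 130.388 → ⌈·⌉ = 131
j=2: r + 1k = 701.030857… → ⌈·⌉ = 702
j=3: r + 2k = 1271.673714… → ⌈·⌉ = 1272
j=4: r + 3k = 1842.316571… → ⌈·⌉ = 1843
j=5: r + 4k = 2412.959428… → ⌈·⌉ = 2413
j=6: r + 5k = 2983.602285… → ⌈·⌉ = 2984
j=7: r + 6k = 3554.245142… → ⌈·⌉ = 3555
j=8: r + 7k = 4124.888 → ⌈·⌉ = 4125
j=9: r + 8k = 4695.530857… → ⌈·⌉ = 4696
j=10: r + 9k = 5266.173714… → ⌈·⌉ = 5267
j=11: r + 10k = 5836.816571… → ⌈·⌉ = 5837
j=12: r + 11k = 6407.459428… → ⌈·⌉ = 6408
j=13: r + 12k = 6978.102285… → ⌈·⌉ = 6979
j=14: r + 13k = 7548.745142… → ⌈·⌉ = 7549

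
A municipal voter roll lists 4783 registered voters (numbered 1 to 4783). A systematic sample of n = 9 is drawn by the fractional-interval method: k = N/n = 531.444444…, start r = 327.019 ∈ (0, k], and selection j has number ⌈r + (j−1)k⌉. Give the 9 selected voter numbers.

j=1: r + 0k = 327.019 → ⌈·⌉ = 328
j=2: r + 1k = 858.463444… → ⌈·⌉ = 859
j=3: r + 2k = 1389.907888… → ⌈·⌉ = 1390
j=4: r + 3k = 1921.352333… → ⌈·⌉ = 1922
j=5: r + 4k = 2452.796777… → ⌈·⌉ = 2453
j=6: r + 5k = 2984.241222… → ⌈·⌉ = 2985
j=7: r + 6k = 3515.685666… → ⌈·⌉ = 3516
j=8: r + 7k = 4047.130111… → ⌈·⌉ = 4048
j=9: r + 8k = 4578.574555… → ⌈·⌉ = 4579

328, 859, 1390, 1922, 2453, 2985, 3516, 4048, 4579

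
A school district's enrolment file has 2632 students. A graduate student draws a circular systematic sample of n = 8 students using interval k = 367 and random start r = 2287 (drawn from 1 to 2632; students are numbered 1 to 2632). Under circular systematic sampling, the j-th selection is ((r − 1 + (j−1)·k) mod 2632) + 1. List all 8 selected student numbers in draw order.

Selection 1: 2287
Selection 2: 2287 + 367 = 2654 → 2654 − 2632 = 22
Selection 3: 22 + 367 = 389
Selection 4: 389 + 367 = 756
Selection 5: 756 + 367 = 1123
Selection 6: 1123 + 367 = 1490
Selection 7: 1490 + 367 = 1857
Selection 8: 1857 + 367 = 2224

2287, 22, 389, 756, 1123, 1490, 1857, 2224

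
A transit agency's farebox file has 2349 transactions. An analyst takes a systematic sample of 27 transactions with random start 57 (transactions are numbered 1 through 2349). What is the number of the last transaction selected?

2319

k = 2349/27 = 87
27th selection = r + (27−1)·k = 57 + 26×87 = 57 + 2262 = 2319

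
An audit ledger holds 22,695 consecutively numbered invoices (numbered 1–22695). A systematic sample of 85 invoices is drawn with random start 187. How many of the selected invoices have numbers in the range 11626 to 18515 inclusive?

k = 22695/85 = 267
First selection ≥ 11626: 187 + ⌈(11626−187)/267⌉·267 = 187 + 43×267 = 11668
Last selection ≤ 18515: 187 + ⌊(18515−187)/267⌋·267 = 187 + 68×267 = 18343
Count = 68 − 43 + 1 = 26

26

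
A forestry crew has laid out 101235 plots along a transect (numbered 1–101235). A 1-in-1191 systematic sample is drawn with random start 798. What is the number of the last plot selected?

k = 1191
85th selection = r + (85−1)·k = 798 + 84×1191 = 798 + 100044 = 100842

100842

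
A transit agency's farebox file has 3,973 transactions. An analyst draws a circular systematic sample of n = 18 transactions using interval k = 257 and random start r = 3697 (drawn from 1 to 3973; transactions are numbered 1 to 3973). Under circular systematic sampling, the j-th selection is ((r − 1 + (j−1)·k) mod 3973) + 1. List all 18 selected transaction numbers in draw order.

Selection 1: 3697
Selection 2: 3697 + 257 = 3954
Selection 3: 3954 + 257 = 4211 → 4211 − 3973 = 238
Selection 4: 238 + 257 = 495
Selection 5: 495 + 257 = 752
Selection 6: 752 + 257 = 1009
Selection 7: 1009 + 257 = 1266
Selection 8: 1266 + 257 = 1523
Selection 9: 1523 + 257 = 1780
Selection 10: 1780 + 257 = 2037
Selection 11: 2037 + 257 = 2294
Selection 12: 2294 + 257 = 2551
Selection 13: 2551 + 257 = 2808
Selection 14: 2808 + 257 = 3065
Selection 15: 3065 + 257 = 3322
Selection 16: 3322 + 257 = 3579
Selection 17: 3579 + 257 = 3836
Selection 18: 3836 + 257 = 4093 → 4093 − 3973 = 120

3697, 3954, 238, 495, 752, 1009, 1266, 1523, 1780, 2037, 2294, 2551, 2808, 3065, 3322, 3579, 3836, 120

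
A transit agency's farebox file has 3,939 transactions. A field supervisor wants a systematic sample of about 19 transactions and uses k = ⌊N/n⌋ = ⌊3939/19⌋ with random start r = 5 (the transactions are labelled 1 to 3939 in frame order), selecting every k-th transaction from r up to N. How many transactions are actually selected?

k = ⌊3939/19⌋ = 207
Achieved size = ⌊(3939 − 5)/207⌋ + 1 = ⌊3934/207⌋ + 1 = 19 + 1 = 20
(last selection: 5 + 19×207 = 3938 ≤ 3939; next would be 4145 > 3939)

20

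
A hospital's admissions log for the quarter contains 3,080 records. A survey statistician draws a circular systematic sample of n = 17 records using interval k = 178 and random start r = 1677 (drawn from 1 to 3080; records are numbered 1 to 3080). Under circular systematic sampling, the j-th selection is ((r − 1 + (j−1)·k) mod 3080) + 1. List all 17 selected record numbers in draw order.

Selection 1: 1677
Selection 2: 1677 + 178 = 1855
Selection 3: 1855 + 178 = 2033
Selection 4: 2033 + 178 = 2211
Selection 5: 2211 + 178 = 2389
Selection 6: 2389 + 178 = 2567
Selection 7: 2567 + 178 = 2745
Selection 8: 2745 + 178 = 2923
Selection 9: 2923 + 178 = 3101 → 3101 − 3080 = 21
Selection 10: 21 + 178 = 199
Selection 11: 199 + 178 = 377
Selection 12: 377 + 178 = 555
Selection 13: 555 + 178 = 733
Selection 14: 733 + 178 = 911
Selection 15: 911 + 178 = 1089
Selection 16: 1089 + 178 = 1267
Selection 17: 1267 + 178 = 1445

1677, 1855, 2033, 2211, 2389, 2567, 2745, 2923, 21, 199, 377, 555, 733, 911, 1089, 1267, 1445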